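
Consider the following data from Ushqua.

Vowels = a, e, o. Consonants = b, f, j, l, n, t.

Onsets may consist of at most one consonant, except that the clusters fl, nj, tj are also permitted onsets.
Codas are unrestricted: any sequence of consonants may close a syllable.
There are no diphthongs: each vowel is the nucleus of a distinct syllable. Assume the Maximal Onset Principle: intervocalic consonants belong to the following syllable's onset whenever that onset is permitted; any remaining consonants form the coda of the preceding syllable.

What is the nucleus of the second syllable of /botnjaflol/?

a

The vowels are o, a, o — 3 nuclei, so 3 syllables.
The second nucleus (vowel 2 from the left) is /a/.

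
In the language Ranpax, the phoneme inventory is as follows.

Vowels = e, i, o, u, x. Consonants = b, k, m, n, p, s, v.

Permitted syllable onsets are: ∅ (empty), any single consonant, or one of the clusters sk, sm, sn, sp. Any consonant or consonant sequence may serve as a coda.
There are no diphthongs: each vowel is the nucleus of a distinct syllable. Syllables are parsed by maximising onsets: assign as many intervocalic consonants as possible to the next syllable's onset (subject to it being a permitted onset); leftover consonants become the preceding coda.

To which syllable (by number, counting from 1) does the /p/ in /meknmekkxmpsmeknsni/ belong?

Vowels present: e, e, x, e, i; each is a nucleus, giving 5 syllables.
σ1/σ2 boundary: /knm/ splits as /kn/ + /m/ (/m/ is the longest suffix that is a licit onset).
σ2/σ3 boundary: cluster /kk/ — the longest permitted-onset suffix is /k/; onset = /k/, preceding coda = /k/.
σ3/σ4 boundary: /mpsm/ — longest licit onset from the right is /sm/, leaving /mp/ as coda.
σ4/σ5 boundary: /knsn/ — longest licit onset from the right is /sn/, leaving /kn/ as coda.
Result: mekn.mek.kxmp.smekn.sni.
The /p/ is in the coda of syllable 3 (/kxmp/).

3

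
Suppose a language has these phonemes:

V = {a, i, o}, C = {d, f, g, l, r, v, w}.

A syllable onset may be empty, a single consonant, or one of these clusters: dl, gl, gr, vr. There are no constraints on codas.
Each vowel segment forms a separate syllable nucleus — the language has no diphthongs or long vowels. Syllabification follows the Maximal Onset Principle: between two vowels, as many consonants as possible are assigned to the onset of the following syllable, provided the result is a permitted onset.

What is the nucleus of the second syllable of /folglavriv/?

a

The vowels are o, a, i — 3 nuclei, so 3 syllables.
The second nucleus (vowel 2 from the left) is /a/.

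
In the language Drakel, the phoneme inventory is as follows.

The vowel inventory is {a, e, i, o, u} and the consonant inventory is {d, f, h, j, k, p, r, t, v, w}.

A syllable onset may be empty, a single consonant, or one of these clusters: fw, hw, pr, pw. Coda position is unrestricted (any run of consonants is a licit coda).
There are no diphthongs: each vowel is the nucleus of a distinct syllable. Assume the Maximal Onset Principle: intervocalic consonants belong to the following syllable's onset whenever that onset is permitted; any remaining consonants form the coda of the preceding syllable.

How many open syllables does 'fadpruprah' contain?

Nuclei (vowels): a, u, a → 3 syllables.
σ1/σ2 boundary: cluster /dpr/ — the longest permitted-onset suffix is /pr/; onset = /pr/, preceding coda = /d/.
σ2/σ3 boundary: /pr/ — entire cluster is a permitted onset → onset /pr/, coda ∅.
Putting it together: fad.pru.prah.
Classifying each syllable: /fad/ (closed), /pru/ (open), /prah/ (closed).
Open syllables: 1.

1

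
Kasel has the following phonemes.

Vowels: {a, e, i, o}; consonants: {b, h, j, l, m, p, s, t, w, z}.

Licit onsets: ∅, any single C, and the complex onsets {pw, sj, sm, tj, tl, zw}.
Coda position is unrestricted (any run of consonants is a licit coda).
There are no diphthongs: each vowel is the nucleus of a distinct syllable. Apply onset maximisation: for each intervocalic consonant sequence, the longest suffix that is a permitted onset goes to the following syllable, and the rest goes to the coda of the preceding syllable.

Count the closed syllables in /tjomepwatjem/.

1

Nuclei (vowels): o, e, a, e → 4 syllables.
/o…e/ gap (V1→V2): /m/ is a single consonant, so it becomes the next onset.
/e…a/ gap (V2→V3): /pw/ is a licit onset in full, so it all attaches to the next syllable.
/a…e/ gap (V3→V4): /tj/ is a licit onset in full, so it all attaches to the next syllable.
Putting it together: tjo.me.pwa.tjem.
Classifying each syllable: /tjo/ (open), /me/ (open), /pwa/ (open), /tjem/ (closed).
Closed syllables: 1.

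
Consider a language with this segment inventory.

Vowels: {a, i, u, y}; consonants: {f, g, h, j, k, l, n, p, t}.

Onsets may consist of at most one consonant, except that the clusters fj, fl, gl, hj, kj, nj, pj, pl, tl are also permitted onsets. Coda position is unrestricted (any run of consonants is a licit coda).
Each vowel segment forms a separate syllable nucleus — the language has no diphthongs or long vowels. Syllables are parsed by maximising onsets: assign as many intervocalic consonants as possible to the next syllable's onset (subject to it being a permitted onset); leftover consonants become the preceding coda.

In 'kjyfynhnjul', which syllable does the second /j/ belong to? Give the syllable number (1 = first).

3

Nuclei (vowels): y, y, u → 3 syllables.
/y…y/ gap (V1→V2): /f/ → onset of the next syllable (single consonants are always licit onsets).
/y…u/ gap (V2→V3): /nhnj/ — longest licit onset from the right is /nj/, leaving /nh/ as coda.
Result: kjy.fynh.njul.
The second /j/ is in the onset of syllable 3 (/njul/).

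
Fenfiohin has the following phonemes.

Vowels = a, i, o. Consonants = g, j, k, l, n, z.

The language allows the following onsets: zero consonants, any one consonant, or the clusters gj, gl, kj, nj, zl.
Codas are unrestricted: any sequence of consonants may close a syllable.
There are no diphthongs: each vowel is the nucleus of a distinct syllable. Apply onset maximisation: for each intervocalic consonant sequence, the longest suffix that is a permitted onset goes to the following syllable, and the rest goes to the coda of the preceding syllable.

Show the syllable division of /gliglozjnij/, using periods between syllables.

gli.glozj.nij

Nuclei (vowels): i, o, i → 3 syllables.
/i…o/ gap (V1→V2): /gl/ — entire cluster is a permitted onset → onset /gl/, coda ∅.
/o…i/ gap (V2→V3): /zjn/; trying suffixes from longest down, /n/ is the first permitted one, so coda /zj/ | onset /n/.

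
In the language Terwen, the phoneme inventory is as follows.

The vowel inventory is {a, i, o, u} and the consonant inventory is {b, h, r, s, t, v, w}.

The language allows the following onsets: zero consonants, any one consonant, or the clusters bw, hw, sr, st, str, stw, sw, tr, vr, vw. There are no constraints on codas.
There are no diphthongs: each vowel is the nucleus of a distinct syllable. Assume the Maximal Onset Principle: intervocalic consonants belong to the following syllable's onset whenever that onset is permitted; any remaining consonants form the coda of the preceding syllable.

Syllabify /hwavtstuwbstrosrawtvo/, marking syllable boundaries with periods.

hwavt.stuwb.stro.srawt.vo

The vowels are a, u, o, a, o — 5 nuclei, so 5 syllables.
Between /a/ (V1) and /u/ (V2): cluster /vtst/ — the longest permitted-onset suffix is /st/; onset = /st/, preceding coda = /vt/.
Between /u/ (V2) and /o/ (V3): /wbstr/; trying suffixes from longest down, /str/ is the first permitted one, so coda /wb/ | onset /str/.
Between /o/ (V3) and /a/ (V4): /sr/ — entire cluster is a permitted onset → onset /sr/, coda ∅.
Between /a/ (V4) and /o/ (V5): /wtv/ splits as /wt/ + /v/ (/v/ is the longest suffix that is a licit onset).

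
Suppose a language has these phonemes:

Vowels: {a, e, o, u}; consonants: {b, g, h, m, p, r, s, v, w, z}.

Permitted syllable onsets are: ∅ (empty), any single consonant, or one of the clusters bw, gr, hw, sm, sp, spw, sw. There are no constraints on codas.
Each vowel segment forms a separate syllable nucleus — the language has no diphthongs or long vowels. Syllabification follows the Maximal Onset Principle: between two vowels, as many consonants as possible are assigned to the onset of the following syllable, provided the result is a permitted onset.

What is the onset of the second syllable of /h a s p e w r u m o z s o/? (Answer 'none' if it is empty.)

sp

The vowels are a, e, u, o, o — 5 nuclei, so 5 syllables.
σ1/σ2 boundary: /sp/ is a licit onset in full, so it all attaches to the next syllable.
σ2/σ3 boundary: /wr/ splits as /w/ + /r/ (/r/ is the longest suffix that is a licit onset).
σ3/σ4 boundary: /m/ is a single consonant, so it becomes the next onset.
σ4/σ5 boundary: /zs/ splits as /z/ + /s/ (/s/ is the longest suffix that is a licit onset).
So the parse is ha.spew.ru.moz.so.
Syllable 2 is /spew/: onset /sp/, nucleus /e/, coda /w/.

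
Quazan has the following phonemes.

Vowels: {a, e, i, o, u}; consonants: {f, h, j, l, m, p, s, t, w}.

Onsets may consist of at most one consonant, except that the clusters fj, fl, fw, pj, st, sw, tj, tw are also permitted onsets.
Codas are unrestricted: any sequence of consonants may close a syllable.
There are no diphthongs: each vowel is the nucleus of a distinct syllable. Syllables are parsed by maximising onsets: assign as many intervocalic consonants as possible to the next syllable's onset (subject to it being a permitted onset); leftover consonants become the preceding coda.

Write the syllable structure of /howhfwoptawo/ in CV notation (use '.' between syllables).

The vowels are o, o, a, o — 4 nuclei, so 4 syllables.
/o…o/ gap (V1→V2): cluster /whfw/ — the longest permitted-onset suffix is /fw/; onset = /fw/, preceding coda = /wh/.
/o…a/ gap (V2→V3): cluster /pt/ — the longest permitted-onset suffix is /t/; onset = /t/, preceding coda = /p/.
/a…o/ gap (V3→V4): /w/ is a single consonant, so it becomes the next onset.
Syllabification: howh.fwop.ta.wo.
Mapping each syllable to C/V: /howh/ → CVCC, /fwop/ → CCVC, /ta/ → CV, /wo/ → CV.

CVCC.CCVC.CV.CV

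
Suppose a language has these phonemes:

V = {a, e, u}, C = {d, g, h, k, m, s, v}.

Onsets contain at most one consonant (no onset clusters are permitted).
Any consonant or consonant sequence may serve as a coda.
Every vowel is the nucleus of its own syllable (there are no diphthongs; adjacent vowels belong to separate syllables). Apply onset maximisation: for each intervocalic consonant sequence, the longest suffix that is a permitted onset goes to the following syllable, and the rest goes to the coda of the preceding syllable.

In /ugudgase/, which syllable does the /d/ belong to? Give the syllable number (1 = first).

The vowels are u, u, a, e — 4 nuclei, so 4 syllables.
/u…u/ gap (V1→V2): /g/ → onset of the next syllable (single consonants are always licit onsets).
/u…a/ gap (V2→V3): cluster /dg/ — the longest permitted-onset suffix is /g/; onset = /g/, preceding coda = /d/.
/a…e/ gap (V3→V4): just /s/ — single C goes to the following onset.
Putting it together: u.gud.ga.se.
The /d/ is in the coda of syllable 2 (/gud/).

2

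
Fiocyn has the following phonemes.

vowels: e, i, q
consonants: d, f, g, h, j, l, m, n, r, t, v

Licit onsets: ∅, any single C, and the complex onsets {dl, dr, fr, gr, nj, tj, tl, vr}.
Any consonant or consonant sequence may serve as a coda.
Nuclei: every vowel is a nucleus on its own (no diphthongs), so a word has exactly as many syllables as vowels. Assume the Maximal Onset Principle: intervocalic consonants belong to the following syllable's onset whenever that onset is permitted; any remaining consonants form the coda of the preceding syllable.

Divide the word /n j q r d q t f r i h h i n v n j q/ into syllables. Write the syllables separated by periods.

The vowels are q, q, i, i, q — 5 nuclei, so 5 syllables.
Between /q/ (V1) and /q/ (V2): /rd/; trying suffixes from longest down, /d/ is the first permitted one, so coda /r/ | onset /d/.
Between /q/ (V2) and /i/ (V3): /tfr/; trying suffixes from longest down, /fr/ is the first permitted one, so coda /t/ | onset /fr/.
Between /i/ (V3) and /i/ (V4): cluster /hh/ — the longest permitted-onset suffix is /h/; onset = /h/, preceding coda = /h/.
Between /i/ (V4) and /q/ (V5): /nvnj/; trying suffixes from longest down, /nj/ is the first permitted one, so coda /nv/ | onset /nj/.

njqr.dqt.frih.hinv.njq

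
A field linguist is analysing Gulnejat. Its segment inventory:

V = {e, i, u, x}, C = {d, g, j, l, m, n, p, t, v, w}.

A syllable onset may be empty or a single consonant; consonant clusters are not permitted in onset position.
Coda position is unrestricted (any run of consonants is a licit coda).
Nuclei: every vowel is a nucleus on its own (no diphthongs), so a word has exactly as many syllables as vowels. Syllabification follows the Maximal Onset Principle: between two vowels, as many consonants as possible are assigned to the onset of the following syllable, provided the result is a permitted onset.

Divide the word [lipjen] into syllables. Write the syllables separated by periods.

lip.jen

Vowels present: i, e; each is a nucleus, giving 2 syllables.
Between /i/ (V1) and /e/ (V2): /pj/ — longest licit onset from the right is /j/, leaving /p/ as coda.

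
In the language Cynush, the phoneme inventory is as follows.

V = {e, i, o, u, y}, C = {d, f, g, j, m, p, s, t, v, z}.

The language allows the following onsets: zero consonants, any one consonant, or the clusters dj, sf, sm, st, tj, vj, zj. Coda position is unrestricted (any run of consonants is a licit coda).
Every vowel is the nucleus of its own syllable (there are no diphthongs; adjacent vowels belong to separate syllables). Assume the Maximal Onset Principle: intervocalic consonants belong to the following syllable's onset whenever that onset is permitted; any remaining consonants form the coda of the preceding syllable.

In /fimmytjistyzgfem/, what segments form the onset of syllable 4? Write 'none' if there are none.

Nuclei (vowels): i, y, i, y, e → 5 syllables.
Between /i/ (V1) and /y/ (V2): cluster /mm/ — the longest permitted-onset suffix is /m/; onset = /m/, preceding coda = /m/.
Between /y/ (V2) and /i/ (V3): cluster /tj/ — /tj/ is itself a permitted onset, so the whole cluster goes right; preceding coda = ∅.
Between /i/ (V3) and /y/ (V4): /st/ is a licit onset in full, so it all attaches to the next syllable.
Between /y/ (V4) and /e/ (V5): cluster /zgf/ — the longest permitted-onset suffix is /f/; onset = /f/, preceding coda = /zg/.
Syllabification: fim.my.tji.styzg.fem.
Syllable 4 is /styzg/: onset /st/, nucleus /y/, coda /zg/.

st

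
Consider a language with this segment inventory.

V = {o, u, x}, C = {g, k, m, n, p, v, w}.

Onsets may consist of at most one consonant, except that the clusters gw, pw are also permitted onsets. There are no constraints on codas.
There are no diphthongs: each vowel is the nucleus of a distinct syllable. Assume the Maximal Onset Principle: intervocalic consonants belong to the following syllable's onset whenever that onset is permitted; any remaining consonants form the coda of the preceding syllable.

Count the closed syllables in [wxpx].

The vowels are x, x — 2 nuclei, so 2 syllables.
σ1/σ2 boundary: /p/ → onset of the next syllable (single consonants are always licit onsets).
Syllabification: wx.px.
Classifying each syllable: /wx/ (open), /px/ (open).
Closed syllables: 0.

0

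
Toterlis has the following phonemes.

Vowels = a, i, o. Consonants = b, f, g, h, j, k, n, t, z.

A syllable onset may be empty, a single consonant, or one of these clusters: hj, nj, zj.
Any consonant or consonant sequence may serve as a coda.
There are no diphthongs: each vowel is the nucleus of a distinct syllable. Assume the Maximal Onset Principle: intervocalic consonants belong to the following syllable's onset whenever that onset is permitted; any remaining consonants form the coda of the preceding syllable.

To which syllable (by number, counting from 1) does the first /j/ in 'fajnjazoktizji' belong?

The vowels are a, a, o, i, i — 5 nuclei, so 5 syllables.
σ1/σ2 boundary: /jnj/ — longest licit onset from the right is /nj/, leaving /j/ as coda.
σ2/σ3 boundary: /z/ is a single consonant, so it becomes the next onset.
σ3/σ4 boundary: /kt/ splits as /k/ + /t/ (/t/ is the longest suffix that is a licit onset).
σ4/σ5 boundary: /zj/ is a licit onset in full, so it all attaches to the next syllable.
So the parse is faj.nja.zok.ti.zji.
The first /j/ is in the coda of syllable 1 (/faj/).

1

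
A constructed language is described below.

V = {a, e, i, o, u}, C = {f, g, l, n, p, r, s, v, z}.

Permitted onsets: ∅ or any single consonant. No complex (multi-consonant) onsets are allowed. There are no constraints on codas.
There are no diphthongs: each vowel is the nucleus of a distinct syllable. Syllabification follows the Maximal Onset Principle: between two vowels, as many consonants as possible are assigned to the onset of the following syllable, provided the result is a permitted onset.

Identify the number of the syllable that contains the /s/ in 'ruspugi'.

1

The vowels are u, u, i — 3 nuclei, so 3 syllables.
Between /u/ (V1) and /u/ (V2): /sp/; trying suffixes from longest down, /p/ is the first permitted one, so coda /s/ | onset /p/.
Between /u/ (V2) and /i/ (V3): /g/ is a single consonant, so it becomes the next onset.
Syllabification: rus.pu.gi.
The /s/ is in the coda of syllable 1 (/rus/).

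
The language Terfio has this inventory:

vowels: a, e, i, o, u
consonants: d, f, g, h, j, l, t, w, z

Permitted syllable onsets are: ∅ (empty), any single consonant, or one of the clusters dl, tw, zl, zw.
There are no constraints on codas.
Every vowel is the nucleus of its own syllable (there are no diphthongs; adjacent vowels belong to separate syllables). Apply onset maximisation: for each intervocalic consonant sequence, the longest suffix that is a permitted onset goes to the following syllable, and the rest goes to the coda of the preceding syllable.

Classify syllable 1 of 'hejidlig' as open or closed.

The vowels are e, i, i — 3 nuclei, so 3 syllables.
Between /e/ (V1) and /i/ (V2): /j/ → onset of the next syllable (single consonants are always licit onsets).
Between /i/ (V2) and /i/ (V3): /dl/ is a licit onset in full, so it all attaches to the next syllable.
Putting it together: he.ji.dlig.
Syllable 1 is /he/; it ends in its nucleus with no coda, so it is open.

open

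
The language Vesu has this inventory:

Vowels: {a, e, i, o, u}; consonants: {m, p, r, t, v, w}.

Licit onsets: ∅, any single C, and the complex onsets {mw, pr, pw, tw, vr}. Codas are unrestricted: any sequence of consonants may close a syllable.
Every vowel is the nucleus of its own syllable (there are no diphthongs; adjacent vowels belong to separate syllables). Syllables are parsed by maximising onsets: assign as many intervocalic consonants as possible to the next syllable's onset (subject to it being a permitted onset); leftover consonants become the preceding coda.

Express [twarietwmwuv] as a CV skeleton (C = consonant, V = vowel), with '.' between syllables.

CCV.CV.VCC.CCVC

The vowels are a, i, e, u — 4 nuclei, so 4 syllables.
/a…i/ gap (V1→V2): /r/ is a single consonant, so it becomes the next onset.
/i…e/ gap (V2→V3): nothing intervenes; syllable break is V.V.
/e…u/ gap (V3→V4): /twmw/ — longest licit onset from the right is /mw/, leaving /tw/ as coda.
So the parse is twa.ri.etw.mwuv.
Mapping each syllable to C/V: /twa/ → CCV, /ri/ → CV, /etw/ → VCC, /mwuv/ → CCVC.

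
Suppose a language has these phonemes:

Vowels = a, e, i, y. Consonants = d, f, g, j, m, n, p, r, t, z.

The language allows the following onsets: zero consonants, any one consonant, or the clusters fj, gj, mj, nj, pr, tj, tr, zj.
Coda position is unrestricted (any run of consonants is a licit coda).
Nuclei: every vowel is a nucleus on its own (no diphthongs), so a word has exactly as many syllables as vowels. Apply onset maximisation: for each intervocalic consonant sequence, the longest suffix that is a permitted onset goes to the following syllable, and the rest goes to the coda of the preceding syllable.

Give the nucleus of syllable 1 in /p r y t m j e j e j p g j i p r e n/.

y

The vowels are y, e, e, i, e — 5 nuclei, so 5 syllables.
The first nucleus (vowel 1 from the left) is /y/.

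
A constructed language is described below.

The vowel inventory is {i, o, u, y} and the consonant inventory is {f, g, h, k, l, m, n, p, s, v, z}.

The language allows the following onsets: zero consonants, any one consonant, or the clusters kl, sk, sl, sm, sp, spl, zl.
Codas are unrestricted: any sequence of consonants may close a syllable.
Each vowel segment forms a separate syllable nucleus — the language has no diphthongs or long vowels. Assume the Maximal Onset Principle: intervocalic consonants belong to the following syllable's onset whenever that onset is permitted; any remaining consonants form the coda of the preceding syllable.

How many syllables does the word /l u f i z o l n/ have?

The vowels are u, i, o — 3 nuclei, so 3 syllables.

3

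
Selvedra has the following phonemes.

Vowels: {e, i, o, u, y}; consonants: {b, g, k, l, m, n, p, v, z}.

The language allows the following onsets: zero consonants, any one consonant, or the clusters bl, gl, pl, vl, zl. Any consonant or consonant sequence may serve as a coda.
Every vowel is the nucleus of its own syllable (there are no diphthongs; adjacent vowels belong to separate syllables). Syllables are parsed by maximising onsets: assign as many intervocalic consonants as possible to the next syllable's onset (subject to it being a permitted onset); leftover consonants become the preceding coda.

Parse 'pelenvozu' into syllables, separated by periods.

The vowels are e, e, o, u — 4 nuclei, so 4 syllables.
Between /e/ (V1) and /e/ (V2): just /l/ — single C goes to the following onset.
Between /e/ (V2) and /o/ (V3): /nv/; trying suffixes from longest down, /v/ is the first permitted one, so coda /n/ | onset /v/.
Between /o/ (V3) and /u/ (V4): /z/ is a single consonant, so it becomes the next onset.

pe.len.vo.zu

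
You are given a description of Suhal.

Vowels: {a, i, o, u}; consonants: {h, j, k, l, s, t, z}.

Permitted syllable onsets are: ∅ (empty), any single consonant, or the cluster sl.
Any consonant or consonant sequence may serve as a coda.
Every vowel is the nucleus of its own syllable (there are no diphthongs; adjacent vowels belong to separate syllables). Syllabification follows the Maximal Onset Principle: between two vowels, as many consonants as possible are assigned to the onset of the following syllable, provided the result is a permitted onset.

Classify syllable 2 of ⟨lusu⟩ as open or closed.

open

The vowels are u, u — 2 nuclei, so 2 syllables.
V1 /u/ – V2 /u/: /s/ → onset of the next syllable (single consonants are always licit onsets).
Putting it together: lu.su.
Syllable 2 is /su/; it ends in its nucleus with no coda, so it is open.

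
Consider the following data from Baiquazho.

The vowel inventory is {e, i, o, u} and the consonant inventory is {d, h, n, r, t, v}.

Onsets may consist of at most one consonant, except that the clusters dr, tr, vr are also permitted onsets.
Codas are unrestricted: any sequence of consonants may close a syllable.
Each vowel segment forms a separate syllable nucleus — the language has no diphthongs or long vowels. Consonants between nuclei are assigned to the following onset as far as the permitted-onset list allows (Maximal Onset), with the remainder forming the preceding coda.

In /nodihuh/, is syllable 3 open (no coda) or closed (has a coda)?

The vowels are o, i, u — 3 nuclei, so 3 syllables.
V1 /o/ – V2 /i/: just /d/ — single C goes to the following onset.
V2 /i/ – V3 /u/: just /h/ — single C goes to the following onset.
So the parse is no.di.huh.
Syllable 3 is /huh/ with coda /h/, so it is closed.

closed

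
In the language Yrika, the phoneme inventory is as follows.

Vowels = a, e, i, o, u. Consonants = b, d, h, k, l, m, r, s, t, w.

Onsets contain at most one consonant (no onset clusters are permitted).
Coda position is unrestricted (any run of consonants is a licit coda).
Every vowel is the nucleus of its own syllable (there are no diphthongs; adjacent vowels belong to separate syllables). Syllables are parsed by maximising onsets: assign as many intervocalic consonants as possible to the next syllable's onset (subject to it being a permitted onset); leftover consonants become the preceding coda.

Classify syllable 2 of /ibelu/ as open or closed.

The vowels are i, e, u — 3 nuclei, so 3 syllables.
/i…e/ gap (V1→V2): /b/ is a single consonant, so it becomes the next onset.
/e…u/ gap (V2→V3): just /l/ — single C goes to the following onset.
Putting it together: i.be.lu.
Syllable 2 is /be/; it ends in its nucleus with no coda, so it is open.

open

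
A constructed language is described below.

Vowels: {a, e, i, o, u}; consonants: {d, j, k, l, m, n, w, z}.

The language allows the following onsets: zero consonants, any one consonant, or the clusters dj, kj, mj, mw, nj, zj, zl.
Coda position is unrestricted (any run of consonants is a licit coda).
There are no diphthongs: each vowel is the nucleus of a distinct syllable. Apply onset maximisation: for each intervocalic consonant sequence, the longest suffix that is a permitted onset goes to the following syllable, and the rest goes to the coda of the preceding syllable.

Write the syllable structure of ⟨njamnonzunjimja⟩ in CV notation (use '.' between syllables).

The vowels are a, o, u, i, a — 5 nuclei, so 5 syllables.
/a…o/ gap (V1→V2): cluster /mn/ — the longest permitted-onset suffix is /n/; onset = /n/, preceding coda = /m/.
/o…u/ gap (V2→V3): /nz/; trying suffixes from longest down, /z/ is the first permitted one, so coda /n/ | onset /z/.
/u…i/ gap (V3→V4): /nj/ — entire cluster is a permitted onset → onset /nj/, coda ∅.
/i…a/ gap (V4→V5): /mj/ is a licit onset in full, so it all attaches to the next syllable.
Syllabification: njam.non.zu.nji.mja.
Mapping each syllable to C/V: /njam/ → CCVC, /non/ → CVC, /zu/ → CV, /nji/ → CCV, /mja/ → CCV.

CCVC.CVC.CV.CCV.CCV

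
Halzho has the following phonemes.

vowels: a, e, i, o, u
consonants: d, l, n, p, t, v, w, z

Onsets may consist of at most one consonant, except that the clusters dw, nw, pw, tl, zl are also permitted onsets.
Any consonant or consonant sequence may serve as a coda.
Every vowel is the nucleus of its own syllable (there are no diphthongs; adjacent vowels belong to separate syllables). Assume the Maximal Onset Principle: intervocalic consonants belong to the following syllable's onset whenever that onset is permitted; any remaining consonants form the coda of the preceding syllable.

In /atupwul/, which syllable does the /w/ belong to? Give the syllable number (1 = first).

Vowels present: a, u, u; each is a nucleus, giving 3 syllables.
V1 /a/ – V2 /u/: just /t/ — single C goes to the following onset.
V2 /u/ – V3 /u/: cluster /pw/ — /pw/ is itself a permitted onset, so the whole cluster goes right; preceding coda = ∅.
Putting it together: a.tu.pwul.
The /w/ is in the onset of syllable 3 (/pwul/).

3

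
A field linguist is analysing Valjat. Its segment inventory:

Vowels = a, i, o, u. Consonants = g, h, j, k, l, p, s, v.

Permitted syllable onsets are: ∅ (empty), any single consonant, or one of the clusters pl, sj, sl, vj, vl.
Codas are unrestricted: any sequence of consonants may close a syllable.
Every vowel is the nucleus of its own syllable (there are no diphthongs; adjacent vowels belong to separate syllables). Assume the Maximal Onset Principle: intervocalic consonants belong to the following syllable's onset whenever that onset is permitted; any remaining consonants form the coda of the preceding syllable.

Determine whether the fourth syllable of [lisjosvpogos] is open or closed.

Vowels present: i, o, o, o; each is a nucleus, giving 4 syllables.
σ1/σ2 boundary: cluster /sj/ — /sj/ is itself a permitted onset, so the whole cluster goes right; preceding coda = ∅.
σ2/σ3 boundary: cluster /svp/ — the longest permitted-onset suffix is /p/; onset = /p/, preceding coda = /sv/.
σ3/σ4 boundary: /g/ is a single consonant, so it becomes the next onset.
Putting it together: li.sjosv.po.gos.
Syllable 4 is /gos/ with coda /s/, so it is closed.

closed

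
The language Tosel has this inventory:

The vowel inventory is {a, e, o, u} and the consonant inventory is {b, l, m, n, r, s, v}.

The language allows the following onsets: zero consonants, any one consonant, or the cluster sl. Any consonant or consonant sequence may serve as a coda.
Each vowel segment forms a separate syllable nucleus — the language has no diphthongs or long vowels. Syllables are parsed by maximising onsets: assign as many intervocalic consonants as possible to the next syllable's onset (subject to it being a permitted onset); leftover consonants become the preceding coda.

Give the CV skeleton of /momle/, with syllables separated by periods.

CVC.CV

Nuclei (vowels): o, e → 2 syllables.
/o…e/ gap (V1→V2): cluster /ml/ — the longest permitted-onset suffix is /l/; onset = /l/, preceding coda = /m/.
Putting it together: mom.le.
Mapping each syllable to C/V: /mom/ → CVC, /le/ → CV.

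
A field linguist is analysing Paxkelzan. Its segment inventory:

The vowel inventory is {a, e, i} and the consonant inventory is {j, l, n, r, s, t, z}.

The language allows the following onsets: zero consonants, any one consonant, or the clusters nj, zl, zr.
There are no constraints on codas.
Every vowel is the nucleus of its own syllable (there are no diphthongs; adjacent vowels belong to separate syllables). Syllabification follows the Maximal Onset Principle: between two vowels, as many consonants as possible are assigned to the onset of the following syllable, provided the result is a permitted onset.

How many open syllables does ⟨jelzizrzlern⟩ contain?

Vowels present: e, i, e; each is a nucleus, giving 3 syllables.
V1 /e/ – V2 /i/: /lz/ splits as /l/ + /z/ (/z/ is the longest suffix that is a licit onset).
V2 /i/ – V3 /e/: /zrzl/ — longest licit onset from the right is /zl/, leaving /zr/ as coda.
Result: jel.zizr.zlern.
Classifying each syllable: /jel/ (closed), /zizr/ (closed), /zlern/ (closed).
Open syllables: 0.

0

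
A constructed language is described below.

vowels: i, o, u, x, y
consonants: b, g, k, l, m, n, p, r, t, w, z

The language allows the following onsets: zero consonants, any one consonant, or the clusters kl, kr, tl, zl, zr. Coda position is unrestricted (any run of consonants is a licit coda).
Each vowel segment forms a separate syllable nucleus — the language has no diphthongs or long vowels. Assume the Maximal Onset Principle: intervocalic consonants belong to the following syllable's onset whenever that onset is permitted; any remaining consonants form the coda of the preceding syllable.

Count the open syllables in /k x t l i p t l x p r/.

Vowels present: x, i, x; each is a nucleus, giving 3 syllables.
V1 /x/ – V2 /i/: /tl/ — entire cluster is a permitted onset → onset /tl/, coda ∅.
V2 /i/ – V3 /x/: /ptl/; trying suffixes from longest down, /tl/ is the first permitted one, so coda /p/ | onset /tl/.
Putting it together: kx.tlip.tlxpr.
Classifying each syllable: /kx/ (open), /tlip/ (closed), /tlxpr/ (closed).
Open syllables: 1.

1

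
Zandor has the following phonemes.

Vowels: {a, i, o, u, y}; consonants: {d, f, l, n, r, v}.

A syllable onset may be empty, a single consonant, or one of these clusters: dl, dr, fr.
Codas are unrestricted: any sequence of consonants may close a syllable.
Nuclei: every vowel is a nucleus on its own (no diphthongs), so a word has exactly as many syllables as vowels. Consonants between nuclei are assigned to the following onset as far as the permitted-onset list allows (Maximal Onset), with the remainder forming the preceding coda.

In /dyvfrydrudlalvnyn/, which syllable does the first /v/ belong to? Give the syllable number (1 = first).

Vowels present: y, y, u, a, y; each is a nucleus, giving 5 syllables.
/y…y/ gap (V1→V2): /vfr/; trying suffixes from longest down, /fr/ is the first permitted one, so coda /v/ | onset /fr/.
/y…u/ gap (V2→V3): /dr/ — entire cluster is a permitted onset → onset /dr/, coda ∅.
/u…a/ gap (V3→V4): /dl/ is a licit onset in full, so it all attaches to the next syllable.
/a…y/ gap (V4→V5): cluster /lvn/ — the longest permitted-onset suffix is /n/; onset = /n/, preceding coda = /lv/.
Putting it together: dyv.fry.dru.dlalv.nyn.
The first /v/ is in the coda of syllable 1 (/dyv/).

1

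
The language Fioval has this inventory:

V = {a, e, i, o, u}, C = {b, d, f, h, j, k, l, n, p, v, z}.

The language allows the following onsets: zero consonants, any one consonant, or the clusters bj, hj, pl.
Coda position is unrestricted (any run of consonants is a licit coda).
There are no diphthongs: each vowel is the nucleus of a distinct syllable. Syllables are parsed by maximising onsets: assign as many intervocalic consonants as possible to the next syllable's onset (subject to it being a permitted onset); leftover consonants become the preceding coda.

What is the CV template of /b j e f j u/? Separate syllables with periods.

CCVC.CV

Nuclei (vowels): e, u → 2 syllables.
Between /e/ (V1) and /u/ (V2): /fj/ splits as /f/ + /j/ (/j/ is the longest suffix that is a licit onset).
Syllabification: bjef.ju.
Mapping each syllable to C/V: /bjef/ → CCVC, /ju/ → CV.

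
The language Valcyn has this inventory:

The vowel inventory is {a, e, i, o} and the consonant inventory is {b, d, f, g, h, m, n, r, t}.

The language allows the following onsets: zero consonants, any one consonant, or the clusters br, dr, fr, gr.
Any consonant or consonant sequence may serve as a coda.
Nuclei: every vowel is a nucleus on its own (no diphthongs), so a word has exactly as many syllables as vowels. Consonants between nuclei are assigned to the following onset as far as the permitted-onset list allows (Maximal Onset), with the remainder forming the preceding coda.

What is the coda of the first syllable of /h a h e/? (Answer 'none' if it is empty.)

none

The vowels are a, e — 2 nuclei, so 2 syllables.
/a…e/ gap (V1→V2): /h/ is a single consonant, so it becomes the next onset.
Result: ha.he.
Syllable 1 is /ha/: onset /h/, nucleus /a/, coda ∅.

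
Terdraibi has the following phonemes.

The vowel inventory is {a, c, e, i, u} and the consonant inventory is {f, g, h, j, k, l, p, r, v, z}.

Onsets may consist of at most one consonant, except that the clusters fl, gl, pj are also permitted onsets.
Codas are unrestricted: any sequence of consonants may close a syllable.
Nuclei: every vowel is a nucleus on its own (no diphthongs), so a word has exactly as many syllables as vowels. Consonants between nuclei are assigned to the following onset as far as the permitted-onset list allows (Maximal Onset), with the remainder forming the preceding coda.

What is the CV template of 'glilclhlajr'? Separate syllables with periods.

CCV.CVCC.CVCC

Vowels present: i, c, a; each is a nucleus, giving 3 syllables.
/i…c/ gap (V1→V2): /l/ → onset of the next syllable (single consonants are always licit onsets).
/c…a/ gap (V2→V3): /lhl/ — longest licit onset from the right is /l/, leaving /lh/ as coda.
Result: gli.lclh.lajr.
Mapping each syllable to C/V: /gli/ → CCV, /lclh/ → CVCC, /lajr/ → CVCC.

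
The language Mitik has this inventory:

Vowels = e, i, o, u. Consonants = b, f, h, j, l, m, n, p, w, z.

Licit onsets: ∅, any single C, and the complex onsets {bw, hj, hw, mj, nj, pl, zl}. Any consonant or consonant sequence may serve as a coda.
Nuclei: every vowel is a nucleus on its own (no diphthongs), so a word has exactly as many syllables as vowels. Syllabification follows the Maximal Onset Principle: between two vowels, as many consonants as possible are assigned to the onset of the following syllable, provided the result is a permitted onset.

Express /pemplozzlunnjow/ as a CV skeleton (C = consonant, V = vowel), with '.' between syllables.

The vowels are e, o, u, o — 4 nuclei, so 4 syllables.
σ1/σ2 boundary: /mpl/ — longest licit onset from the right is /pl/, leaving /m/ as coda.
σ2/σ3 boundary: /zzl/; trying suffixes from longest down, /zl/ is the first permitted one, so coda /z/ | onset /zl/.
σ3/σ4 boundary: /nnj/ splits as /n/ + /nj/ (/nj/ is the longest suffix that is a licit onset).
Putting it together: pem.ploz.zlun.njow.
Mapping each syllable to C/V: /pem/ → CVC, /ploz/ → CCVC, /zlun/ → CCVC, /njow/ → CCVC.

CVC.CCVC.CCVC.CCVC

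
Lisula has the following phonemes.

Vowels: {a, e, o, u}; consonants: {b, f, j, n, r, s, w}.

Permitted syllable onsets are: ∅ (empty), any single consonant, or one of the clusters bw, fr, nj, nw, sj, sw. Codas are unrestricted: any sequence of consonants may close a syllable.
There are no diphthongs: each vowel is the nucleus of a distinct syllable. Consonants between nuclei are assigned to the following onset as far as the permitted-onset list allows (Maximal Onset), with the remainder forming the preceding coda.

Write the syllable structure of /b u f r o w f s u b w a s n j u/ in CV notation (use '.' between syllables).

CV.CCVCC.CV.CCVC.CCV

Vowels present: u, o, u, a, u; each is a nucleus, giving 5 syllables.
/u…o/ gap (V1→V2): cluster /fr/ — /fr/ is itself a permitted onset, so the whole cluster goes right; preceding coda = ∅.
/o…u/ gap (V2→V3): cluster /wfs/ — the longest permitted-onset suffix is /s/; onset = /s/, preceding coda = /wf/.
/u…a/ gap (V3→V4): /bw/ — entire cluster is a permitted onset → onset /bw/, coda ∅.
/a…u/ gap (V4→V5): /snj/; trying suffixes from longest down, /nj/ is the first permitted one, so coda /s/ | onset /nj/.
Putting it together: bu.frowf.su.bwas.nju.
Mapping each syllable to C/V: /bu/ → CV, /frowf/ → CCVCC, /su/ → CV, /bwas/ → CCVC, /nju/ → CCV.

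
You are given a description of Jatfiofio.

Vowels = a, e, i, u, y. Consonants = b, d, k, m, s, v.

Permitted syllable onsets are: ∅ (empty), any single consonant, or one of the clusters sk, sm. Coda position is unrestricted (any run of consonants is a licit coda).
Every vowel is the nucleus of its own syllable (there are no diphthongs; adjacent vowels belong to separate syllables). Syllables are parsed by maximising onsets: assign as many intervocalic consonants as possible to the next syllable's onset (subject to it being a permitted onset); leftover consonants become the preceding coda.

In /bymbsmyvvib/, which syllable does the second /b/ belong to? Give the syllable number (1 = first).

1

Vowels present: y, y, i; each is a nucleus, giving 3 syllables.
Between /y/ (V1) and /y/ (V2): /mbsm/ — longest licit onset from the right is /sm/, leaving /mb/ as coda.
Between /y/ (V2) and /i/ (V3): /vv/ splits as /v/ + /v/ (/v/ is the longest suffix that is a licit onset).
Result: bymb.smyv.vib.
The second /b/ is in the coda of syllable 1 (/bymb/).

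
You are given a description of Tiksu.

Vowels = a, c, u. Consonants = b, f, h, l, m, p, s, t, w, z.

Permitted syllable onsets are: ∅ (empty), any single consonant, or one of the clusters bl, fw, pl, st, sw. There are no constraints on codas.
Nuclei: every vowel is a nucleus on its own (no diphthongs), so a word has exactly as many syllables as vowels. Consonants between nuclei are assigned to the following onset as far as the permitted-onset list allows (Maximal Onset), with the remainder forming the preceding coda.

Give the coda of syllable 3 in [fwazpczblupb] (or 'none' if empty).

The vowels are a, c, u — 3 nuclei, so 3 syllables.
Between /a/ (V1) and /c/ (V2): /zp/; trying suffixes from longest down, /p/ is the first permitted one, so coda /z/ | onset /p/.
Between /c/ (V2) and /u/ (V3): /zbl/ splits as /z/ + /bl/ (/bl/ is the longest suffix that is a licit onset).
Result: fwaz.pcz.blupb.
Syllable 3 is /blupb/: onset /bl/, nucleus /u/, coda /pb/.

pb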